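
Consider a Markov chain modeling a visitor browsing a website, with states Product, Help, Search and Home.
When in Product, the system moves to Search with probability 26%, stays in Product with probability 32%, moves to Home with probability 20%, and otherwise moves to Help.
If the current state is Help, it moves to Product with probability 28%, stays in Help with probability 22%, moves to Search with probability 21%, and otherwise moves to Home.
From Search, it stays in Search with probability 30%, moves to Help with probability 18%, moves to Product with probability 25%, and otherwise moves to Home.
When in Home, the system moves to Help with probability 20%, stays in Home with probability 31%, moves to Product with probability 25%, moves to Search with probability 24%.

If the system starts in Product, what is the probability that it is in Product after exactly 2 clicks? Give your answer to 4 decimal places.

0.2790

Propagate the distribution vector 2 clicks from Product.
After 0 clicks: (1.0000, 0.0000, 0.0000, 0.0000)
After 1 click: (0.3200, 0.2200, 0.2600, 0.2000)
After 2 clicks: (0.2790, 0.2056, 0.2554, 0.2600)
P(in Product after 2 clicks) = 0.2790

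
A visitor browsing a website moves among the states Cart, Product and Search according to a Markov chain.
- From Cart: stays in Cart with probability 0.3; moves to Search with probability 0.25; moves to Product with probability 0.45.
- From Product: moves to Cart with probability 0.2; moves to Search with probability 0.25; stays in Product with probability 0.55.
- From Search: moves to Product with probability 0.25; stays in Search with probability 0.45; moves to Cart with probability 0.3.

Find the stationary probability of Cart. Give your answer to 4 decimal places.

Let the stationary distribution be π with π = πP and π_1 + π_2 + π_3 = 1.
π_1 = 0.3·π_1 + 0.2·π_2 + 0.3·π_3
π_2 = 0.45·π_1 + 0.55·π_2 + 0.25·π_3
Solving with the normalization constraint gives π = (0.2569, 0.4306, 0.3125).
So the stationary probability of Cart is 0.2569.

0.2569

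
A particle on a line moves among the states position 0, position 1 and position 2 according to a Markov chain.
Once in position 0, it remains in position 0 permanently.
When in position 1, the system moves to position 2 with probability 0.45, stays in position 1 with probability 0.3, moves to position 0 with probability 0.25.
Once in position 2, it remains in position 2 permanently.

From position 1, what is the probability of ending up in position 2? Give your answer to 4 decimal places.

0.6429

Let h(s) be the probability of absorption at position 2 starting from transient state s. Then h(position 2) = 1 and h(position 0) = 0. By first-step analysis:
h(position 1) = 0.25·0 + 0.3·h(position 1) + 0.45·1
Solving: h(position 1) = 0.6429.
Starting from position 1, the probability is 0.6429.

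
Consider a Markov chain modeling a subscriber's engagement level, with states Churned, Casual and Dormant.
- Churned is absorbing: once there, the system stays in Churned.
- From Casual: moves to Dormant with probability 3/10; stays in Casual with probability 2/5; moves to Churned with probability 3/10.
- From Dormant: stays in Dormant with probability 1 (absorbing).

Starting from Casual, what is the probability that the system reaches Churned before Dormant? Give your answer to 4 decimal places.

Let h(s) be the probability of absorption at Churned starting from transient state s. Then h(Churned) = 1 and h(Dormant) = 0. By first-step analysis:
h(Casual) = 0.3·1 + 0.4·h(Casual) + 0.3·0
Solving: h(Casual) = 0.5000.
Starting from Casual, the probability is 0.5000.

0.5000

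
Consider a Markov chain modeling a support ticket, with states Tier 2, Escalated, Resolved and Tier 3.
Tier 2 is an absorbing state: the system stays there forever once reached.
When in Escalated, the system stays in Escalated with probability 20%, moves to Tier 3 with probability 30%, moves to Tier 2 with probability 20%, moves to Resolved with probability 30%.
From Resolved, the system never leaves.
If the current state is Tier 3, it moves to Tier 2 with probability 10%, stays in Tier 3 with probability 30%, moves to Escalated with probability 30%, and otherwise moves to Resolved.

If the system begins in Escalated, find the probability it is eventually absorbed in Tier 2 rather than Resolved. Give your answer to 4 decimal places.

Let h(s) be the probability of absorption at Tier 2 starting from transient state s. Then h(Tier 2) = 1 and h(Resolved) = 0. By first-step analysis:
h(Escalated) = 0.2·1 + 0.2·h(Escalated) + 0.3·0 + 0.3·h(Tier 3)
h(Tier 3) = 0.1·1 + 0.3·h(Escalated) + 0.3·0 + 0.3·h(Tier 3)
Solving: h(Escalated) = 0.3617, h(Tier 3) = 0.2979.
Starting from Escalated, the probability is 0.3617.

0.3617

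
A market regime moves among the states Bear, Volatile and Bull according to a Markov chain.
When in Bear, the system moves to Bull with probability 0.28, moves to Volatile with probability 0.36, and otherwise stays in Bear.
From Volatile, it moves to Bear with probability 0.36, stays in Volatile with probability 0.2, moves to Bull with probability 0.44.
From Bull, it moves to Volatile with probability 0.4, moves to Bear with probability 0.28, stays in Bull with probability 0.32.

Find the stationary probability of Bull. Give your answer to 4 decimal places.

Let the stationary distribution be π with π = πP and π_1 + π_2 + π_3 = 1.
π_1 = 0.36·π_1 + 0.36·π_2 + 0.28·π_3
π_2 = 0.36·π_1 + 0.2·π_2 + 0.4·π_3
Solving with the normalization constraint gives π = (0.3324, 0.3223, 0.3454).
So the stationary probability of Bull is 0.3454.

0.3454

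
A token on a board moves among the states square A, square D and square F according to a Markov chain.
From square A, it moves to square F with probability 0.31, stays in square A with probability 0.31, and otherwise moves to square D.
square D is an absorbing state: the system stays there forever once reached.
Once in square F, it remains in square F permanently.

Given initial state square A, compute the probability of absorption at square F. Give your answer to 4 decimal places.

Let h(s) be the probability of absorption at square F starting from transient state s. Then h(square F) = 1 and h(square D) = 0. By first-step analysis:
h(square A) = 0.31·h(square A) + 0.38·0 + 0.31·1
Solving: h(square A) = 0.4493.
Starting from square A, the probability is 0.4493.

0.4493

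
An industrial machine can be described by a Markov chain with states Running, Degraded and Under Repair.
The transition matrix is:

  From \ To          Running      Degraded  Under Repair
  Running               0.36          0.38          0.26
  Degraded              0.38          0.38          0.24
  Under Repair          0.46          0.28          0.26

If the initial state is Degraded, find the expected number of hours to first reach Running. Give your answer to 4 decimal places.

2.5026

Let t(s) be the expected number of hours to first reach Running from state s, with t(Running) = 0. Conditioning on the first hour:
t(Degraded) = 1 + 0.38·t(Degraded) + 0.24·t(Under Repair)
t(Under Repair) = 1 + 0.28·t(Degraded) + 0.26·t(Under Repair)
Solving: t(Degraded) = 2.5026, t(Under Repair) = 2.2983.
Expected hours from Degraded to Running: 2.5026.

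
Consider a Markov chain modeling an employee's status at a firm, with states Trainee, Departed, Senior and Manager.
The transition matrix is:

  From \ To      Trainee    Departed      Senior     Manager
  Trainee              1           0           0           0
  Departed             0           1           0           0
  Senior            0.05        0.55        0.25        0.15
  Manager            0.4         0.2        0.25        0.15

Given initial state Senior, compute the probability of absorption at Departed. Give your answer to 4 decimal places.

0.8292

Let h(s) be the probability of absorption at Departed starting from transient state s. Then h(Departed) = 1 and h(Trainee) = 0. By first-step analysis:
h(Senior) = 0.05·0 + 0.55·1 + 0.25·h(Senior) + 0.15·h(Manager)
h(Manager) = 0.4·0 + 0.2·1 + 0.25·h(Senior) + 0.15·h(Manager)
Solving: h(Senior) = 0.8292, h(Manager) = 0.4792.
Starting from Senior, the probability is 0.8292.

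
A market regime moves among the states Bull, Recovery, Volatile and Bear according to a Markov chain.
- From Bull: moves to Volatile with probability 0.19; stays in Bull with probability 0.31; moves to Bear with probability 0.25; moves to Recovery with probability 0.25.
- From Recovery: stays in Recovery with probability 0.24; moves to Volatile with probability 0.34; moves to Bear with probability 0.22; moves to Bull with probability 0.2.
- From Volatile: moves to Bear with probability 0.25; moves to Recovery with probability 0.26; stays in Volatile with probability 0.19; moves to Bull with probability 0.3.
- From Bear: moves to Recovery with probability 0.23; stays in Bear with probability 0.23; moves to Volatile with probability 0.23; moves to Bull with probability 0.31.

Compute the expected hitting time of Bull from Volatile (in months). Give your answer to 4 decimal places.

3.6025

Let t(s) be the expected number of months to first reach Bull from state s, with t(Bull) = 0. Conditioning on the first month:
t(Recovery) = 1 + 0.24·t(Recovery) + 0.34·t(Volatile) + 0.22·t(Bear)
t(Volatile) = 1 + 0.26·t(Recovery) + 0.19·t(Volatile) + 0.25·t(Bear)
t(Bear) = 1 + 0.23·t(Recovery) + 0.23·t(Volatile) + 0.23·t(Bear)
Solving: t(Recovery) = 3.9570, t(Volatile) = 3.6025, t(Bear) = 3.5567.
Expected months from Volatile to Bull: 3.6025.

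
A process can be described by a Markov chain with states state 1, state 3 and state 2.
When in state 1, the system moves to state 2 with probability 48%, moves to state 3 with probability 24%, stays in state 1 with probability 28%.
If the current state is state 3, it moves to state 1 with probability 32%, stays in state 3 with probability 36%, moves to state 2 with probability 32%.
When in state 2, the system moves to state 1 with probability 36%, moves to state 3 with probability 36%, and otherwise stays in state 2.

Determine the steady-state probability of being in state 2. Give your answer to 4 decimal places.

0.3571

Let the stationary distribution be π with π = πP and π_1 + π_2 + π_3 = 1.
π_1 = 0.28·π_1 + 0.32·π_2 + 0.36·π_3
π_2 = 0.24·π_1 + 0.36·π_2 + 0.36·π_3
Solving with the normalization constraint gives π = (0.3214, 0.3214, 0.3571).
So the stationary probability of state 2 is 0.3571.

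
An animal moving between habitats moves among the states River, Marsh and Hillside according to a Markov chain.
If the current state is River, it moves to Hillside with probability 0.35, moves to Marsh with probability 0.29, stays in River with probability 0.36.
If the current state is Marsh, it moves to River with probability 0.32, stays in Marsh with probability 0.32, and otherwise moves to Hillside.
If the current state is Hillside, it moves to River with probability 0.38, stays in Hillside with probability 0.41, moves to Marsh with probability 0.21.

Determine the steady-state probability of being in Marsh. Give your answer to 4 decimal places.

Let the stationary distribution be π with π = πP and π_1 + π_2 + π_3 = 1.
π_1 = 0.36·π_1 + 0.32·π_2 + 0.38·π_3
π_2 = 0.29·π_1 + 0.32·π_2 + 0.21·π_3
Solving with the normalization constraint gives π = (0.3568, 0.2680, 0.3752).
So the stationary probability of Marsh is 0.2680.

0.2680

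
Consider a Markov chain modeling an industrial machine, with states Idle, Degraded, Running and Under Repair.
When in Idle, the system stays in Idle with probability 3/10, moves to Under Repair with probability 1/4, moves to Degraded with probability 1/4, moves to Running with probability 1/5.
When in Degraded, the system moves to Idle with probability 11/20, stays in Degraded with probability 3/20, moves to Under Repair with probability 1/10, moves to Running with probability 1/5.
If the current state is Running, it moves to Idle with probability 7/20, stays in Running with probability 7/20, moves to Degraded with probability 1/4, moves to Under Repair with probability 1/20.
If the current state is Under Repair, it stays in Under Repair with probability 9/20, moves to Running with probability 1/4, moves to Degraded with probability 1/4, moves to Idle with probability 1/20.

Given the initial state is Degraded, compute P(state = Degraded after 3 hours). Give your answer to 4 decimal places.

0.2265

Propagate the distribution vector 3 hours from Degraded.
After 0 hours: (0.0000, 1.0000, 0.0000, 0.0000)
After 1 hour: (0.5500, 0.1500, 0.2000, 0.1000)
After 2 hours: (0.3225, 0.2350, 0.2350, 0.2075)
After 3 hours: (0.3186, 0.2265, 0.2456, 0.2093)
P(in Degraded after 3 hours) = 0.2265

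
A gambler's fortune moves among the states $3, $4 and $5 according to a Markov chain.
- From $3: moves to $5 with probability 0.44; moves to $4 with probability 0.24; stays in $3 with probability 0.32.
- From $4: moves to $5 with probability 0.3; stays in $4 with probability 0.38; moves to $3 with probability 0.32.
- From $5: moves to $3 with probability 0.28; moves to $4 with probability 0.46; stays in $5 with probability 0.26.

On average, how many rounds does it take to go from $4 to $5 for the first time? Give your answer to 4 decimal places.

Let t(s) be the expected number of rounds to first reach $5 from state s, with t($5) = 0. Conditioning on the first round:
t($3) = 1 + 0.32·t($3) + 0.24·t($4)
t($4) = 1 + 0.32·t($3) + 0.38·t($4)
Solving: t($3) = 2.4942, t($4) = 2.9002.
Expected rounds from $4 to $5: 2.9002.

2.9002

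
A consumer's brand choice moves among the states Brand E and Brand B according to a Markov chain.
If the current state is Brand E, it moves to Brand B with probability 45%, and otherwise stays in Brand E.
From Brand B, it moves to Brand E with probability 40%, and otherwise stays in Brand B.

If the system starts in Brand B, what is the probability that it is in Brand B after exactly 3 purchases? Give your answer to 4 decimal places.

0.5310

Propagate the distribution vector 3 purchases from Brand B.
After 0 purchases: (0.0000, 1.0000)
After 1 purchase: (0.4000, 0.6000)
After 2 purchases: (0.4600, 0.5400)
After 3 purchases: (0.4690, 0.5310)
P(in Brand B after 3 purchases) = 0.5310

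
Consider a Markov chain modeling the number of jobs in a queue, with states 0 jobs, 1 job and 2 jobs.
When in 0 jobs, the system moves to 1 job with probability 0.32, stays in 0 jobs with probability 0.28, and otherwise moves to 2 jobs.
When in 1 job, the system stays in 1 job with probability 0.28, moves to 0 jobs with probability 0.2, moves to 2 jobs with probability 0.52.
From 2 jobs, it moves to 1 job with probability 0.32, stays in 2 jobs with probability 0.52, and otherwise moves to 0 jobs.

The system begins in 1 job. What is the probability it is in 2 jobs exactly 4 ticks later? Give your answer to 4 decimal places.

Propagate the distribution vector 4 ticks from 1 job.
After 0 ticks: (0.0000, 1.0000, 0.0000)
After 1 tick: (0.2000, 0.2800, 0.5200)
After 2 ticks: (0.1952, 0.3088, 0.4960)
After 3 ticks: (0.1958, 0.3076, 0.4966)
After 4 ticks: (0.1958, 0.3077, 0.4965)
P(in 2 jobs after 4 ticks) = 0.4965

0.4965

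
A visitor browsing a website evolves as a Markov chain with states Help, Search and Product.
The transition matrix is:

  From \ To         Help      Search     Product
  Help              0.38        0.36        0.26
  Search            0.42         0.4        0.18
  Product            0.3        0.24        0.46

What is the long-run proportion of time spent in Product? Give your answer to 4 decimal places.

Let the stationary distribution be π with π = πP and π_1 + π_2 + π_3 = 1.
π_1 = 0.38·π_1 + 0.42·π_2 + 0.3·π_3
π_2 = 0.36·π_1 + 0.4·π_2 + 0.24·π_3
Solving with the normalization constraint gives π = (0.3703, 0.3386, 0.2911).
So the stationary probability of Product is 0.2911.

0.2911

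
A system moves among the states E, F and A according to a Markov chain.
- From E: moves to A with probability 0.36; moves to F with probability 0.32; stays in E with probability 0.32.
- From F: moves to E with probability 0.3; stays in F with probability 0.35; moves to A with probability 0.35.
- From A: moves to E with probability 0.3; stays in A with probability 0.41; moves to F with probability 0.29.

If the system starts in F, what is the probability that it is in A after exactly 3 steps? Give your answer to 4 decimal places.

0.3755

Propagate the distribution vector 3 steps from F.
After 0 steps: (0.0000, 1.0000, 0.0000)
After 1 step: (0.3000, 0.3500, 0.3500)
After 2 steps: (0.3060, 0.3200, 0.3740)
After 3 steps: (0.3061, 0.3184, 0.3755)
P(in A after 3 steps) = 0.3755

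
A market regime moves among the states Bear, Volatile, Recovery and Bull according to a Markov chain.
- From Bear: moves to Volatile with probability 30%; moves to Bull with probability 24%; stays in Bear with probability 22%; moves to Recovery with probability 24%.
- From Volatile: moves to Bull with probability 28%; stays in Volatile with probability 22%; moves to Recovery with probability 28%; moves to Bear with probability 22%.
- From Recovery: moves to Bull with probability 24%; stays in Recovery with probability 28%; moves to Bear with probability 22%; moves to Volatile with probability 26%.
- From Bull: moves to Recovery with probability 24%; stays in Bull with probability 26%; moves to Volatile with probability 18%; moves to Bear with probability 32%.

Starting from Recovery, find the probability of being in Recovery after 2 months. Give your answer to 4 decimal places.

Propagate the distribution vector 2 months from Recovery.
After 0 months: (0.0000, 0.0000, 1.0000, 0.0000)
After 1 month: (0.2200, 0.2600, 0.2800, 0.2400)
After 2 months: (0.2440, 0.2392, 0.2616, 0.2552)
P(in Recovery after 2 months) = 0.2616

0.2616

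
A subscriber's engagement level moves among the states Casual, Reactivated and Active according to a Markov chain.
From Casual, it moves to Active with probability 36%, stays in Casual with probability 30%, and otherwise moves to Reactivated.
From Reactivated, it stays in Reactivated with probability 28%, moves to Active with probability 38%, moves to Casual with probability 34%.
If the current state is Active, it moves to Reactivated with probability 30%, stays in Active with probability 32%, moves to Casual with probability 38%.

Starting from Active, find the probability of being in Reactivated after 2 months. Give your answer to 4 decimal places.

Sum over the intermediate state after 1 month:
P = P(Active→Casual)·P(Casual→Reactivated) + P(Active→Reactivated)·P(Reactivated→Reactivated) + P(Active→Active)·P(Active→Reactivated)
  = 0.38×0.34 + 0.3×0.28 + 0.32×0.3
  = 0.1292 + 0.0840 + 0.0960 = 0.3092

0.3092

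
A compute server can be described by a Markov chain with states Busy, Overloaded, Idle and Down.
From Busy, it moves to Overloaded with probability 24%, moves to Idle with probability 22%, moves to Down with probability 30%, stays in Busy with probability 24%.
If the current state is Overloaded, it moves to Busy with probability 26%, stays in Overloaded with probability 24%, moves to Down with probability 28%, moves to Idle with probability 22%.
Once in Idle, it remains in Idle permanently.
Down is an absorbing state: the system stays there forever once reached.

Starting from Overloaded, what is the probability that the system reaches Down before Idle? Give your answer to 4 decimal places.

0.5644

Let h(s) be the probability of absorption at Down starting from transient state s. Then h(Down) = 1 and h(Idle) = 0. By first-step analysis:
h(Busy) = 0.24·h(Busy) + 0.24·h(Overloaded) + 0.22·0 + 0.3·1
h(Overloaded) = 0.26·h(Busy) + 0.24·h(Overloaded) + 0.22·0 + 0.28·1
Solving: h(Busy) = 0.5730, h(Overloaded) = 0.5644.
Starting from Overloaded, the probability is 0.5644.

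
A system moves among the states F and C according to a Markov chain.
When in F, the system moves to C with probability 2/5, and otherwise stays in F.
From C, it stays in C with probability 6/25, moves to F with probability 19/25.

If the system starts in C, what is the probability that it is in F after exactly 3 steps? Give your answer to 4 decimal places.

Propagate the distribution vector 3 steps from C.
After 0 steps: (0.0000, 1.0000)
After 1 step: (0.7600, 0.2400)
After 2 steps: (0.6384, 0.3616)
After 3 steps: (0.6579, 0.3421)
P(in F after 3 steps) = 0.6579

0.6579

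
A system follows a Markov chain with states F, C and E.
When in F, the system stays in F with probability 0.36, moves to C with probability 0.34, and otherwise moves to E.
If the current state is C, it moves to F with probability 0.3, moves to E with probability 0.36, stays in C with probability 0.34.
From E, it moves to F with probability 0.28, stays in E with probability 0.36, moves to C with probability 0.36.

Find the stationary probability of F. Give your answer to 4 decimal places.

0.3119

Let the stationary distribution be π with π = πP and π_1 + π_2 + π_3 = 1.
π_1 = 0.36·π_1 + 0.3·π_2 + 0.28·π_3
π_2 = 0.34·π_1 + 0.34·π_2 + 0.36·π_3
Solving with the normalization constraint gives π = (0.3119, 0.3468, 0.3413).
So the stationary probability of F is 0.3119.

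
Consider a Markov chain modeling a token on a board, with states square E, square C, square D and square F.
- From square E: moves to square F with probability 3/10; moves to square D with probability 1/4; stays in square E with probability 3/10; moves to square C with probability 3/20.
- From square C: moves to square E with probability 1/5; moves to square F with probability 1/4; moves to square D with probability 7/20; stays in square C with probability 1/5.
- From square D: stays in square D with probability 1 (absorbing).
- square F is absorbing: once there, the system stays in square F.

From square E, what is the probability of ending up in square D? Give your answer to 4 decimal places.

0.4764

Let h(s) be the probability of absorption at square D starting from transient state s. Then h(square D) = 1 and h(square F) = 0. By first-step analysis:
h(square E) = 0.3·h(square E) + 0.15·h(square C) + 0.25·1 + 0.3·0
h(square C) = 0.2·h(square E) + 0.2·h(square C) + 0.35·1 + 0.25·0
Solving: h(square E) = 0.4764, h(square C) = 0.5566.
Starting from square E, the probability is 0.4764.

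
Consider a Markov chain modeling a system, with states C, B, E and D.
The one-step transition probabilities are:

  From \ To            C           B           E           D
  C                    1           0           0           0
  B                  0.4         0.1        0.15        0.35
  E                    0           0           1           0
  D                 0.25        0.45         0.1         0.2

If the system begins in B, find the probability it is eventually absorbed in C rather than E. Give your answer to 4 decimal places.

0.7244

Let h(s) be the probability of absorption at C starting from transient state s. Then h(C) = 1 and h(E) = 0. By first-step analysis:
h(B) = 0.4·1 + 0.1·h(B) + 0.15·0 + 0.35·h(D)
h(D) = 0.25·1 + 0.45·h(B) + 0.1·0 + 0.2·h(D)
Solving: h(B) = 0.7244, h(D) = 0.7200.
Starting from B, the probability is 0.7244.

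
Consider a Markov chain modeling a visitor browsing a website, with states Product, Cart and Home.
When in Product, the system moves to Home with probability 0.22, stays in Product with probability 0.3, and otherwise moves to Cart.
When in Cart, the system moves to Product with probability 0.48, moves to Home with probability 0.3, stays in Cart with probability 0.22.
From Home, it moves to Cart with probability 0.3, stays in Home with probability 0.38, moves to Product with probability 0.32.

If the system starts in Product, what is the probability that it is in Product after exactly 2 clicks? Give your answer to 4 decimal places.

0.3908

Sum over the intermediate state after 1 click:
P = P(Product→Product)·P(Product→Product) + P(Product→Cart)·P(Cart→Product) + P(Product→Home)·P(Home→Product)
  = 0.3×0.3 + 0.48×0.48 + 0.22×0.32
  = 0.0900 + 0.2304 + 0.0704 = 0.3908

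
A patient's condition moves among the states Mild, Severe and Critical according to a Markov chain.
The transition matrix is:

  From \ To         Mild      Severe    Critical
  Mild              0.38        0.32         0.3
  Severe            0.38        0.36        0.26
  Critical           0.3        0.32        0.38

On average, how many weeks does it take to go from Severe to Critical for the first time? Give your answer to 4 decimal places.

3.6337

Let t(s) be the expected number of weeks to first reach Critical from state s, with t(Critical) = 0. Conditioning on the first week:
t(Mild) = 1 + 0.38·t(Mild) + 0.32·t(Severe)
t(Severe) = 1 + 0.38·t(Mild) + 0.36·t(Severe)
Solving: t(Mild) = 3.4884, t(Severe) = 3.6337.
Expected weeks from Severe to Critical: 3.6337.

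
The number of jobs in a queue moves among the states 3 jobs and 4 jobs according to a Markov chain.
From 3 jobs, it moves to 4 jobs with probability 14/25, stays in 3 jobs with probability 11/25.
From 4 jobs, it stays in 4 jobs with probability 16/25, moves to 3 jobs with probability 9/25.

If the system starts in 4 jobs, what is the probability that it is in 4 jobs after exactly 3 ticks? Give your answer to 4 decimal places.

Propagate the distribution vector 3 ticks from 4 jobs.
After 0 ticks: (0.0000, 1.0000)
After 1 tick: (0.3600, 0.6400)
After 2 ticks: (0.3888, 0.6112)
After 3 ticks: (0.3911, 0.6089)
P(in 4 jobs after 3 ticks) = 0.6089

0.6089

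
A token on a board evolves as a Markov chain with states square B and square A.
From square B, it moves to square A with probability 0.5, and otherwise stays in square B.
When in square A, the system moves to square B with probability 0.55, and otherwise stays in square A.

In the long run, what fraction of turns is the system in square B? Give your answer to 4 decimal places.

Let the stationary distribution be π with π = πP and π_1 + π_2 = 1.
π_1 = 0.5·π_1 + 0.55·π_2
Solving with the normalization constraint gives π = (0.5238, 0.4762).
So the stationary probability of square B is 0.5238.

0.5238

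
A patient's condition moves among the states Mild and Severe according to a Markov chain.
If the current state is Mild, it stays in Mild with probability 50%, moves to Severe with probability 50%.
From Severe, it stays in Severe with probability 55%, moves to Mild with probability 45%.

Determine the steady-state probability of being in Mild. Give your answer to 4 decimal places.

Let the stationary distribution be π with π = πP and π_1 + π_2 = 1.
π_1 = 0.5·π_1 + 0.45·π_2
Solving with the normalization constraint gives π = (0.4737, 0.5263).
So the stationary probability of Mild is 0.4737.

0.4737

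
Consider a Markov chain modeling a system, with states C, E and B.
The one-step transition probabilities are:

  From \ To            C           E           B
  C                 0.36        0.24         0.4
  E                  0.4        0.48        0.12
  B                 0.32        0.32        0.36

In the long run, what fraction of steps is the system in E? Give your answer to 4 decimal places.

Let the stationary distribution be π with π = πP and π_1 + π_2 + π_3 = 1.
π_1 = 0.36·π_1 + 0.4·π_2 + 0.32·π_3
π_2 = 0.24·π_1 + 0.48·π_2 + 0.32·π_3
Solving with the normalization constraint gives π = (0.3622, 0.3465, 0.2913).
So the stationary probability of E is 0.3465.

0.3465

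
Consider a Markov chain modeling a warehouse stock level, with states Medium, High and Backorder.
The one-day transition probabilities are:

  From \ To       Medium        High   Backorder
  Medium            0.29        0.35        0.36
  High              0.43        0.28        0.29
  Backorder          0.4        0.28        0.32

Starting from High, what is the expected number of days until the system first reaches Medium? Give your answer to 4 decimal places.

2.3751

Let t(s) be the expected number of days to first reach Medium from state s, with t(Medium) = 0. Conditioning on the first day:
t(High) = 1 + 0.28·t(High) + 0.29·t(Backorder)
t(Backorder) = 1 + 0.28·t(High) + 0.32·t(Backorder)
Solving: t(High) = 2.3751, t(Backorder) = 2.4486.
Expected days from High to Medium: 2.3751.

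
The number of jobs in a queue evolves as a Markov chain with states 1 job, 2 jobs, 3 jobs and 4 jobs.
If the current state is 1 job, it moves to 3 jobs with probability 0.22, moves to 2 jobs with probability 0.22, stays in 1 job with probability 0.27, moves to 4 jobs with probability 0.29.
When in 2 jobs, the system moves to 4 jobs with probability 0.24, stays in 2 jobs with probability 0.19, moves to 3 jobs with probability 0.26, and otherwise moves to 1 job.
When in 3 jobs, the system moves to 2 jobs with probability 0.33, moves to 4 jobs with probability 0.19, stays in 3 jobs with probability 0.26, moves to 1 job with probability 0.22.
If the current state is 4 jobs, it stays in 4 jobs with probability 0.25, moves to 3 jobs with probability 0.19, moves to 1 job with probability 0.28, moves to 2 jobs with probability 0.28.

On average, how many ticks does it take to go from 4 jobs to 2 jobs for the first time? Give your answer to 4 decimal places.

3.6395

Let t(s) be the expected number of ticks to first reach 2 jobs from state s, with t(2 jobs) = 0. Conditioning on the first tick:
t(1 job) = 1 + 0.27·t(1 job) + 0.22·t(3 jobs) + 0.29·t(4 jobs)
t(3 jobs) = 1 + 0.22·t(1 job) + 0.26·t(3 jobs) + 0.19·t(4 jobs)
t(4 jobs) = 1 + 0.28·t(1 job) + 0.19·t(3 jobs) + 0.25·t(4 jobs)
Solving: t(1 job) = 3.8494, t(3 jobs) = 3.4302, t(4 jobs) = 3.6395.
Expected ticks from 4 jobs to 2 jobs: 3.6395.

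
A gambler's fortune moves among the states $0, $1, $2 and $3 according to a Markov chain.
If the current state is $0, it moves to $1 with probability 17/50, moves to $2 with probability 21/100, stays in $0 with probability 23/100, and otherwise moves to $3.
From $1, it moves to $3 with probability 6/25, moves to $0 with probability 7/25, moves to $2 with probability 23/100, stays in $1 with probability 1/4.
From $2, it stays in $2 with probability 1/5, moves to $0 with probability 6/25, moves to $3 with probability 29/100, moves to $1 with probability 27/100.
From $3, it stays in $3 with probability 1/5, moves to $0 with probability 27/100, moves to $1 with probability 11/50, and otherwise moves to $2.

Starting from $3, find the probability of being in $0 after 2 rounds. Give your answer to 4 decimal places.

0.2521

Propagate the distribution vector 2 rounds from $3.
After 0 rounds: (0.0000, 0.0000, 0.0000, 1.0000)
After 1 round: (0.2700, 0.2200, 0.3100, 0.2000)
After 2 rounds: (0.2521, 0.2745, 0.2313, 0.2421)
P(in $0 after 2 rounds) = 0.2521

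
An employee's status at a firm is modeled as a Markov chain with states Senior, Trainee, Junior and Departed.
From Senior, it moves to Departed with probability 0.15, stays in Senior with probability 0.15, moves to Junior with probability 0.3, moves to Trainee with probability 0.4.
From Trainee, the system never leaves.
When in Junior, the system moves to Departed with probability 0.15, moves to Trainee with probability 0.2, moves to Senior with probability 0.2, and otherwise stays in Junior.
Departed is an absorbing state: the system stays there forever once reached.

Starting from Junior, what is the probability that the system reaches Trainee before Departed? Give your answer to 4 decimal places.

Let h(s) be the probability of absorption at Trainee starting from transient state s. Then h(Trainee) = 1 and h(Departed) = 0. By first-step analysis:
h(Senior) = 0.15·h(Senior) + 0.4·1 + 0.3·h(Junior) + 0.15·0
h(Junior) = 0.2·h(Senior) + 0.2·1 + 0.45·h(Junior) + 0.15·0
Solving: h(Senior) = 0.6871, h(Junior) = 0.6135.
Starting from Junior, the probability is 0.6135.

0.6135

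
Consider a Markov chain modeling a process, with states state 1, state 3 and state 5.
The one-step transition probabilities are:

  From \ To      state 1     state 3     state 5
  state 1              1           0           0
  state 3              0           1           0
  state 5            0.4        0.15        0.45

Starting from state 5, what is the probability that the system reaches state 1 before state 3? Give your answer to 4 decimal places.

Let h(s) be the probability of absorption at state 1 starting from transient state s. Then h(state 1) = 1 and h(state 3) = 0. By first-step analysis:
h(state 5) = 0.4·1 + 0.15·0 + 0.45·h(state 5)
Solving: h(state 5) = 0.7273.
Starting from state 5, the probability is 0.7273.

0.7273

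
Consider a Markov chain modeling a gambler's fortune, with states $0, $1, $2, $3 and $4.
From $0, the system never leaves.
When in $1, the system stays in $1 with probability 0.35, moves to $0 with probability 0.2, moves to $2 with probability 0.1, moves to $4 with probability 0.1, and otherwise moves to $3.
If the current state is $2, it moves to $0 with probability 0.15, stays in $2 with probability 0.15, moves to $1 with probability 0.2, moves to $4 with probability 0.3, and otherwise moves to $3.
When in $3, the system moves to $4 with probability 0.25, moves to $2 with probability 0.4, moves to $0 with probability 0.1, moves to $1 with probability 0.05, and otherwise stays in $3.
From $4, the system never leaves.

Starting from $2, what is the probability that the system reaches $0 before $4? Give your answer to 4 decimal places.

Let h(s) be the probability of absorption at $0 starting from transient state s. Then h($0) = 1 and h($4) = 0. By first-step analysis:
h($1) = 0.2·1 + 0.35·h($1) + 0.1·h($2) + 0.25·h($3) + 0.1·0
h($2) = 0.15·1 + 0.2·h($1) + 0.15·h($2) + 0.2·h($3) + 0.3·0
h($3) = 0.1·1 + 0.05·h($1) + 0.4·h($2) + 0.2·h($3) + 0.25·0
Solving: h($1) = 0.4973, h($2) = 0.3742, h($3) = 0.3432.
Starting from $2, the probability is 0.3742.

0.3742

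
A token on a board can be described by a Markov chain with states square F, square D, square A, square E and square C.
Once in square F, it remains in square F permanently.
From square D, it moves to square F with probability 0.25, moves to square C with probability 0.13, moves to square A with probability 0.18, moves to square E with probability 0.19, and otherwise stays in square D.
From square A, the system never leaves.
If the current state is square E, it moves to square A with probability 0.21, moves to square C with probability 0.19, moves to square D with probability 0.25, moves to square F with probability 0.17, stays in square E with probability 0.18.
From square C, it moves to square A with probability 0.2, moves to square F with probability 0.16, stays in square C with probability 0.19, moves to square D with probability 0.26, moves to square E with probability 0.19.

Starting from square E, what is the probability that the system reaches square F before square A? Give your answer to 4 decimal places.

0.4842

Let h(s) be the probability of absorption at square F starting from transient state s. Then h(square F) = 1 and h(square A) = 0. By first-step analysis:
h(square D) = 0.25·1 + 0.25·h(square D) + 0.18·0 + 0.19·h(square E) + 0.13·h(square C)
h(square E) = 0.17·1 + 0.25·h(square D) + 0.21·0 + 0.18·h(square E) + 0.19·h(square C)
h(square C) = 0.16·1 + 0.26·h(square D) + 0.2·0 + 0.19·h(square E) + 0.19·h(square C)
Solving: h(square D) = 0.5400, h(square E) = 0.4842, h(square C) = 0.4844.
Starting from square E, the probability is 0.4842.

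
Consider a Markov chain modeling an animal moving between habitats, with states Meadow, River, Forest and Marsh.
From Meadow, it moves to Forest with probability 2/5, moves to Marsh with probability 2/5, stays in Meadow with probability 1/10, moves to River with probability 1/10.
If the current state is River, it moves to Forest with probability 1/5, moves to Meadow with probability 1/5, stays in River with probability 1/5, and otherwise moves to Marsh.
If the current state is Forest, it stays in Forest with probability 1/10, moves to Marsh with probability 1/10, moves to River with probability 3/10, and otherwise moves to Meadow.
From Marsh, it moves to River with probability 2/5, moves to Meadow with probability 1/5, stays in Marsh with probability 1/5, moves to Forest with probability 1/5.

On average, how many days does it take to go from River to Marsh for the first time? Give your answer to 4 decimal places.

Let t(s) be the expected number of days to first reach Marsh from state s, with t(Marsh) = 0. Conditioning on the first day:
t(Meadow) = 1 + 0.1·t(Meadow) + 0.1·t(River) + 0.4·t(Forest)
t(River) = 1 + 0.2·t(Meadow) + 0.2·t(River) + 0.2·t(Forest)
t(Forest) = 1 + 0.5·t(Meadow) + 0.3·t(River) + 0.1·t(Forest)
Solving: t(Meadow) = 3.1675, t(River) = 3.0105, t(Forest) = 3.8743.
Expected days from River to Marsh: 3.0105.

3.0105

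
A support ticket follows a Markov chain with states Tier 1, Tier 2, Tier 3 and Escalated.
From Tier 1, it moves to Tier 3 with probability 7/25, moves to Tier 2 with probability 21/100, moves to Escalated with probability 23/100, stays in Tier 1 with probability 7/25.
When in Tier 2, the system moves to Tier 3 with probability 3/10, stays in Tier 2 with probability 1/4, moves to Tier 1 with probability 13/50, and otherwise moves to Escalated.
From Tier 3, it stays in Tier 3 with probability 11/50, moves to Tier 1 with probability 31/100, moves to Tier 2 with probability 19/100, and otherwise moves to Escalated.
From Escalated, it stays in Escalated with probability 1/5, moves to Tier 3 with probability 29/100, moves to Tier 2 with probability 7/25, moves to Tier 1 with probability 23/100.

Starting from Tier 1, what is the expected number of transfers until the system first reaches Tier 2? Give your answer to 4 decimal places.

4.5206

Let t(s) be the expected number of transfers to first reach Tier 2 from state s, with t(Tier 2) = 0. Conditioning on the first transfer:
t(Tier 1) = 1 + 0.28·t(Tier 1) + 0.28·t(Tier 3) + 0.23·t(Escalated)
t(Tier 3) = 1 + 0.31·t(Tier 1) + 0.22·t(Tier 3) + 0.28·t(Escalated)
t(Escalated) = 1 + 0.23·t(Tier 1) + 0.29·t(Tier 3) + 0.2·t(Escalated)
Solving: t(Tier 1) = 4.5206, t(Tier 3) = 4.5915, t(Escalated) = 4.2141.
Expected transfers from Tier 1 to Tier 2: 4.5206.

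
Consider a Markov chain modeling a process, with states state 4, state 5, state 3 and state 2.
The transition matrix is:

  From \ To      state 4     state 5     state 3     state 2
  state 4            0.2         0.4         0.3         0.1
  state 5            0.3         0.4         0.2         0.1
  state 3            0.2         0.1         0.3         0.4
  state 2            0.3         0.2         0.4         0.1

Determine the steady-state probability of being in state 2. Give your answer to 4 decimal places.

0.1874

Let the stationary distribution be π with π = πP and π_1 + π_2 + π_3 + π_4 = 1.
π_1 = 0.2·π_1 + 0.3·π_2 + 0.2·π_3 + 0.3·π_4
π_2 = 0.4·π_1 + 0.4·π_2 + 0.1·π_3 + 0.2·π_4
π_3 = 0.3·π_1 + 0.2·π_2 + 0.3·π_3 + 0.4·π_4
Solving with the normalization constraint gives π = (0.2463, 0.2752, 0.2912, 0.1874).
So the stationary probability of state 2 is 0.1874.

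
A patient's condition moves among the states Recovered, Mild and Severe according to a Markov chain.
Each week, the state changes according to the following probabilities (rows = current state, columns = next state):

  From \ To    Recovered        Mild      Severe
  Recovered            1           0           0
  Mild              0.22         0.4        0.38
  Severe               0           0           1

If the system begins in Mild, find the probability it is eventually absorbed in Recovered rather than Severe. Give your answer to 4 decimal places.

0.3667

Let h(s) be the probability of absorption at Recovered starting from transient state s. Then h(Recovered) = 1 and h(Severe) = 0. By first-step analysis:
h(Mild) = 0.22·1 + 0.4·h(Mild) + 0.38·0
Solving: h(Mild) = 0.3667.
Starting from Mild, the probability is 0.3667.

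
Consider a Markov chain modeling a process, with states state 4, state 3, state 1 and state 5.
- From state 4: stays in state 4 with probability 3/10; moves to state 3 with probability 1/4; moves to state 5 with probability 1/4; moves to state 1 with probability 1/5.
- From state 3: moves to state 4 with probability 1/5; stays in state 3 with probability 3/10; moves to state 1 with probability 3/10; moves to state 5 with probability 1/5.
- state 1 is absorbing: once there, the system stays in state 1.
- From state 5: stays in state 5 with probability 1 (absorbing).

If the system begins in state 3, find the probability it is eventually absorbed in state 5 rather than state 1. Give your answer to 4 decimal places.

0.4318

Let h(s) be the probability of absorption at state 5 starting from transient state s. Then h(state 5) = 1 and h(state 1) = 0. By first-step analysis:
h(state 4) = 0.3·h(state 4) + 0.25·h(state 3) + 0.2·0 + 0.25·1
h(state 3) = 0.2·h(state 4) + 0.3·h(state 3) + 0.3·0 + 0.2·1
Solving: h(state 4) = 0.5114, h(state 3) = 0.4318.
Starting from state 3, the probability is 0.4318.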